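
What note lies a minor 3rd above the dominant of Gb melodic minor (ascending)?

The dominant of Gb melodic minor (ascending) is Db.
A minor third (3 semitones) above Db lands on the letter F, giving Fb.

Fb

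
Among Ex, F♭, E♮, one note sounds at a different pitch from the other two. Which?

E##

In 12-tone equal temperament, enharmonic equivalents share a pitch class. E## is pitch class 6; Fb is pitch class 4; E is pitch class 4.
Fb and E share pitch class 4, while E## is pitch class 6.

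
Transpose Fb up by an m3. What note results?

Abb

A third above F lands on the letter A.
A minor third spans 3 semitones, so Fb moves to pitch class 7. On the letter A that is Abb.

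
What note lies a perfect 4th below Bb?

A fourth below B lands on the letter F.
A perfect fourth spans 5 semitones, so Bb moves to pitch class 5. On the letter F that is F.

F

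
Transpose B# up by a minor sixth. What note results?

G#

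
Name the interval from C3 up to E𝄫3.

The letter names run C→E, a span of 2 letter steps, so the interval is some kind of third.
C to Ebb is 2 semitones. A major third is 4, so 2 makes it diminished.

diminished third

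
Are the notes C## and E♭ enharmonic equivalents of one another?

No

Two spellings are enharmonically equivalent only if they share a pitch class.
Here C## → 2, Eb → 3; 2 ≠ 3, so they are not.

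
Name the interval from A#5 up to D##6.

augmented fourth

The letter names run A→D, a span of 3 letter steps, so the interval is some kind of fourth.
A# to D## is 6 semitones. A perfect fourth is 5, so 6 makes it augmented.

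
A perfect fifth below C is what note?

F

A fifth below C lands on the letter F.
A perfect fifth spans 7 semitones, so C moves to pitch class 5. On the letter F that is F.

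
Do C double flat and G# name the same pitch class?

No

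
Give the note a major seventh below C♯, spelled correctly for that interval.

A seventh below C lands on the letter D.
A major seventh spans 11 semitones, so C# moves to pitch class 2. On the letter D that is D.

D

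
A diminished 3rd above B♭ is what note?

Dbb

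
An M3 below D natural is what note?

D down a major third is Bb, so the target letter is B.
From D, a major third is 4 semitones down: Bb.

Bb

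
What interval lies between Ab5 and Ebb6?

diminished fifth

The letter names run A→E, a span of 4 letter steps, so the interval is some kind of fifth.
Ab to Ebb is 6 semitones. A perfect fifth is 7, so 6 makes it diminished.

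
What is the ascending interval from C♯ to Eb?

diminished third

Counting letters C–D–E gives a third.
C#→Eb = 2 semitones, 2 narrower than the major third (4), so diminished.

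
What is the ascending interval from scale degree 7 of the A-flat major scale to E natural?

major sixth

Scale degree 7 of Ab major is G.
G up to E: letters G→E make it a sixth; 9 semitones makes it major.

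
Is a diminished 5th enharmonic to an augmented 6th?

No

A diminished fifth spans 6 semitones; an augmented sixth spans 10.
The spans differ, so they are not enharmonic equivalents.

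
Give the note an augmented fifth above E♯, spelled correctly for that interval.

B##

E up a perfect fifth is B, so the target letter is B.
From E#, an augmented fifth is 8 semitones up: B##.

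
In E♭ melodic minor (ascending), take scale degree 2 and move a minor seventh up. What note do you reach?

Eb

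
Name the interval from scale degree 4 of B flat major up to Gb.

minor third

Scale degree 4 of Bb major is Eb.
Eb up to Gb: letters E→G make it a third; 3 semitones makes it minor.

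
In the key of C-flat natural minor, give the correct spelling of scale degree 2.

Degree 2 takes the letter 1 step above C, which is D.
In natural minor, degree 2 sits 2 semitones above the tonic. Cb + 2 semitones is pitch class 1, spelled on D as Db.

Db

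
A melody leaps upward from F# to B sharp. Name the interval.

augmented fourth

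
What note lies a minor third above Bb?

Db

A third above B lands on the letter D.
A minor third spans 3 semitones, so Bb moves to pitch class 1. On the letter D that is Db.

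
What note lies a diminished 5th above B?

F

A fifth above B lands on the letter F.
A diminished fifth spans 6 semitones, so B moves to pitch class 5. On the letter F that is F.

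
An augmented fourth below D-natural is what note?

Ab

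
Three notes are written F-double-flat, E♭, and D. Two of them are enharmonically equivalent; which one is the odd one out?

In 12-tone equal temperament, enharmonic equivalents share a pitch class. Fbb is pitch class 3; Eb is pitch class 3; D is pitch class 2.
Fbb and Eb share pitch class 3, while D is pitch class 2.

D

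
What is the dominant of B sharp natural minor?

F##

The B# natural minor scale runs B# C## D# E# F## G# A#.
Degree 5 is F##.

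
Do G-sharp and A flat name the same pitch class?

Yes

G# = pitch class 8 and Ab = pitch class 8 — the same pitch class, so they are enharmonic equivalents.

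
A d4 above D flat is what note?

Gbb

A fourth above D lands on the letter G.
A diminished fourth spans 4 semitones, so Db moves to pitch class 5. On the letter G that is Gbb.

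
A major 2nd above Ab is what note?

Bb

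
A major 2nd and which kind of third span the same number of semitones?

A major second spans 2 semitones.
A third spanning 2 semitones is diminished (the major third is 4).

diminished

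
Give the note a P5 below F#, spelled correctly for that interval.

F down a perfect fifth is Bb, so the target letter is B.
From F#, a perfect fifth is 7 semitones down: B.

B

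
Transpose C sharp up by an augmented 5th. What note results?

G##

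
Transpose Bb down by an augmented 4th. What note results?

Fb

A fourth below B lands on the letter F.
An augmented fourth spans 6 semitones, so Bb moves to pitch class 4. On the letter F that is Fb.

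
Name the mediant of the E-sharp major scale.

Degree 3 takes the letter 2 steps above E, which is G.
In major, degree 3 sits 4 semitones above the tonic. E# + 4 semitones is pitch class 9, spelled on G as G##.

G##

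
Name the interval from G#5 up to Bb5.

diminished third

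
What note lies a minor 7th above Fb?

A seventh above F lands on the letter E.
A minor seventh spans 10 semitones, so Fb moves to pitch class 2. On the letter E that is Ebb.

Ebb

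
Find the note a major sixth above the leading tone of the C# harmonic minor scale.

The leading tone of C# harmonic minor is B#.
A major sixth (9 semitones) above B# lands on the letter G, giving G##.

G##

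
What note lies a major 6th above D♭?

Bb

D up a major sixth is B, so the target letter is B.
From Db, a major sixth is 9 semitones up: Bb.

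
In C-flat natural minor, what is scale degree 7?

The Cb natural minor scale runs Cb Db Ebb Fb Gb Abb Bbb.
Degree 7 is Bbb.

Bbb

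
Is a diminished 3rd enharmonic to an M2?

Yes

A diminished third spans 2 semitones; a major second spans 2.
They are enharmonically equivalent.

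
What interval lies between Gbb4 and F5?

Counting letters G–A–B–C–D–E–F gives a seventh.
Gbb→F = 12 semitones, 1 wider than the major seventh (11), so augmented.

augmented seventh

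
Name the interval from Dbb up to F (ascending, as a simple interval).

augmented third

Counting letters D–E–F gives a third.
Dbb→F = 5 semitones, 1 wider than the major third (4), so augmented.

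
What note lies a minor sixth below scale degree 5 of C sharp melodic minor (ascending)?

B#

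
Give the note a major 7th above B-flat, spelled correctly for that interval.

A

A seventh above B lands on the letter A.
A major seventh spans 11 semitones, so Bb moves to pitch class 9. On the letter A that is A.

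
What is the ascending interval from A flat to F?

Counting letters A–B–C–D–E–F gives a sixth.
Ab→F = 9 semitones, exactly the major sixth.

major sixth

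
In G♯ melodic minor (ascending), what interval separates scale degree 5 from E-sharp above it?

major second

Scale degree 5 of G# melodic minor (ascending) is D#.
D# up to E#: letters D→E make it a second; 2 semitones makes it major.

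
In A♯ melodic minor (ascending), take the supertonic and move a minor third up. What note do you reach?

D#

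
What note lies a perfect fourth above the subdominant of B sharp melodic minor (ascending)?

The subdominant of B# melodic minor (ascending) is E#.
A perfect fourth (5 semitones) above E# lands on the letter A, giving A#.

A#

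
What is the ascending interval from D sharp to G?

The letter names run D→G, a span of 3 letter steps, so the interval is some kind of fourth.
D# to G is 4 semitones. A perfect fourth is 5, so 4 makes it diminished.

diminished fourth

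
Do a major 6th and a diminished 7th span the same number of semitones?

Yes

A major sixth spans 9 semitones; a diminished seventh spans 9.
They are enharmonically equivalent.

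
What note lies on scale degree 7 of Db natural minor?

Degree 7 takes the letter 6 steps above D, which is C.
In natural minor, degree 7 sits 10 semitones above the tonic. Db + 10 semitones is pitch class 11, spelled on C as Cb.

Cb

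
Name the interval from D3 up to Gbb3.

doubly diminished fourth

Counting letters D–E–F–G gives a fourth.
D→Gbb = 3 semitones, 2 narrower than the perfect fourth (5), so doubly diminished.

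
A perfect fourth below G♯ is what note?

G down a perfect fourth is D, so the target letter is D.
From G#, a perfect fourth is 5 semitones down: D#.

D#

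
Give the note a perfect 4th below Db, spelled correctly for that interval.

Ab

A fourth below D lands on the letter A.
A perfect fourth spans 5 semitones, so Db moves to pitch class 8. On the letter A that is Ab.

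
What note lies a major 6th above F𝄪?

D##

A sixth above F lands on the letter D.
A major sixth spans 9 semitones, so F## moves to pitch class 4. On the letter D that is D##.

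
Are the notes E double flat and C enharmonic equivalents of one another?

Ebb is pitch class 2; C is pitch class 0.
The pitch classes differ (2 vs. 0), so they are not enharmonic equivalents.

No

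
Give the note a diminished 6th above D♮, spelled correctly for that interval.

Bbb

D up a major sixth is B, so the target letter is B.
From D, a diminished sixth is 7 semitones up: Bbb.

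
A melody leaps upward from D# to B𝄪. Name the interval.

augmented sixth

The letter names run D→B, a span of 5 letter steps, so the interval is some kind of sixth.
D# to B## is 10 semitones. A major sixth is 9, so 10 makes it augmented.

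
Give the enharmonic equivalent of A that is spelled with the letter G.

G##

Plain G sits 2 semitones below A, so on the letter G the same pitch needs a double sharp: G##.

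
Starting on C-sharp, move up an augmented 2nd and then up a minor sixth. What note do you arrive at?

B#

An augmented second up from C# is D## (letter D, 3 semitones up).
A minor sixth up from D## is B# (letter B, 8 semitones up).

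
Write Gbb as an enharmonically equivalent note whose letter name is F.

F

Plain F sits at the same pitch as Gbb, so on the letter F the same pitch needs a natural: F.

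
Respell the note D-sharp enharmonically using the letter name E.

D# is pitch class 3. The letter E alone is pitch class 4.
To reach pitch class 3 from E requires an offset of -1 semitone, i.e. flat: Eb.

Eb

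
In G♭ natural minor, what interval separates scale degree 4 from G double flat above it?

Scale degree 4 of Gb natural minor is Cb.
Cb up to Gbb: letters C→G make it a fifth; 6 semitones makes it diminished.

diminished fifth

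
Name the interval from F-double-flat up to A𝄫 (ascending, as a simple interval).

major third

The letter names run F→A, a span of 2 letter steps, so the interval is some kind of third.
Fbb to Abb is 4 semitones. A major third is 4, so 4 makes it major.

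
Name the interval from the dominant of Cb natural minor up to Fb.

minor seventh

The dominant of Cb natural minor is Gb.
Gb up to Fb: letters G→F make it a seventh; 10 semitones makes it minor.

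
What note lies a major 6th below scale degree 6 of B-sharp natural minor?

B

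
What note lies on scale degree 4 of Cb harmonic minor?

Fb

Degree 4 takes the letter 3 steps above C, which is F.
In harmonic minor, degree 4 sits 5 semitones above the tonic. Cb + 5 semitones is pitch class 4, spelled on F as Fb.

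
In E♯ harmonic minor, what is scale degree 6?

The E# harmonic minor scale runs E# F## G# A# B# C# D##.
Degree 6 is C#.

C#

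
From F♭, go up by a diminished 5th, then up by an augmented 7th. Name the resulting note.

Bb

A diminished fifth up from Fb is Cbb (letter C, 6 semitones up).
An augmented seventh up from Cbb is Bb (letter B, 12 semitones up).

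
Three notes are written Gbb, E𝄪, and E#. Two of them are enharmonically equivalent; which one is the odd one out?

E##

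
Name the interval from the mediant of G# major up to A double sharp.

major seventh

The mediant of G# major is B#.
B# up to A##: letters B→A make it a seventh; 11 semitones makes it major.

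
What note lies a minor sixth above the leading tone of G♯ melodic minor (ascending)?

D#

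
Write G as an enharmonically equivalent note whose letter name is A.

Abb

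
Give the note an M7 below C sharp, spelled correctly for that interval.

D

C down a major seventh is Db, so the target letter is D.
From C#, a major seventh is 11 semitones down: D.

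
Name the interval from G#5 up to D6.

The letter names run G→D, a span of 4 letter steps, so the interval is some kind of fifth.
G# to D is 6 semitones. A perfect fifth is 7, so 6 makes it diminished.

diminished fifth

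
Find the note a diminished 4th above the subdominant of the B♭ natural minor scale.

Abb

The subdominant of Bb natural minor is Eb.
A diminished fourth (4 semitones) above Eb lands on the letter A, giving Abb.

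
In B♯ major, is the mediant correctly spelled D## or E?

Each scale degree takes a distinct letter name. Degree 3 of a scale on B must use the letter D.
D## and E are enharmonically the same pitch, but only D## uses the letter D, so it is the correct spelling here.

D##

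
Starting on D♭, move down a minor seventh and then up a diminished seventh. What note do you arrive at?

A minor seventh down from Db is Eb (letter E, 10 semitones down).
A diminished seventh up from Eb is Dbb (letter D, 9 semitones up).

Dbb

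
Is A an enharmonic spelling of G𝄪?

Yes

A is pitch class 9; G## is pitch class 9.
All spellings map to pitch class 9, so they are enharmonically equivalent.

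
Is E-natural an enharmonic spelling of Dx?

Yes

E = pitch class 4 and D## = pitch class 4 — the same pitch class, so they are enharmonic equivalents.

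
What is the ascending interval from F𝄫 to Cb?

augmented fifth

The letter names run F→C, a span of 4 letter steps, so the interval is some kind of fifth.
Fbb to Cb is 8 semitones. A perfect fifth is 7, so 8 makes it augmented.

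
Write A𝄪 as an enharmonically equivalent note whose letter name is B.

Plain B sits at the same pitch as A##, so on the letter B the same pitch needs a natural: B.

B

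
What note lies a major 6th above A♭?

A sixth above A lands on the letter F.
A major sixth spans 9 semitones, so Ab moves to pitch class 5. On the letter F that is F.

F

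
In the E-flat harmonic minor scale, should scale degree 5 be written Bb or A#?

Each scale degree takes a distinct letter name. Degree 5 of a scale on E must use the letter B.
Bb and A# are enharmonically the same pitch, but only Bb uses the letter B, so it is the correct spelling here.

Bb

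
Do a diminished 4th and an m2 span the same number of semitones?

No

A diminished fourth spans 4 semitones; a minor second spans 1.
The spans differ, so they are not enharmonic equivalents.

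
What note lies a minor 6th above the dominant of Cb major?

The dominant of Cb major is Gb.
A minor sixth (8 semitones) above Gb lands on the letter E, giving Ebb.

Ebb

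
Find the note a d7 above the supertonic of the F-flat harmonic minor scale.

Fbb

The supertonic of Fb harmonic minor is Gb.
A diminished seventh (9 semitones) above Gb lands on the letter F, giving Fbb.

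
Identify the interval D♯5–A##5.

augmented fifth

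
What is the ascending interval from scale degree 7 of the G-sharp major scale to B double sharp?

augmented fourth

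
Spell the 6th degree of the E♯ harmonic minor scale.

Degree 6 takes the letter 5 steps above E, which is C.
In harmonic minor, degree 6 sits 8 semitones above the tonic. E# + 8 semitones is pitch class 1, spelled on C as C#.

C#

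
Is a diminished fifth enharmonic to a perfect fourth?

No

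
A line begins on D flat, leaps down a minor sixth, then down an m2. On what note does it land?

E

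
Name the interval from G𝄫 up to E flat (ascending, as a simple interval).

augmented sixth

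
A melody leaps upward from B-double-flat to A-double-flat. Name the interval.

minor seventh

Counting letters B–C–D–E–F–G–A gives a seventh.
Bbb→Abb = 10 semitones, 1 narrower than the major seventh (11), so minor.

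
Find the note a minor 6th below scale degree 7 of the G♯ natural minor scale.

A#

Scale degree 7 of G# natural minor is F#.
A minor sixth (8 semitones) below F# lands on the letter A, giving A#.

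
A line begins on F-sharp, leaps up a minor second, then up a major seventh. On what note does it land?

F#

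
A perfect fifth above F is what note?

C

F up a perfect fifth is C, so the target letter is C.
From F, a perfect fifth is 7 semitones up: C.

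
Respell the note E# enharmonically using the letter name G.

Plain G sits 2 semitones above E#, so on the letter G the same pitch needs a double flat: Gbb.

Gbb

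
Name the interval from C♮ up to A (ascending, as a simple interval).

major sixth

The letter names run C→A, a span of 5 letter steps, so the interval is some kind of sixth.
C to A is 9 semitones. A major sixth is 9, so 9 makes it major.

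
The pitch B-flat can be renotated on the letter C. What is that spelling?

Plain C sits 2 semitones above Bb, so on the letter C the same pitch needs a double flat: Cbb.

Cbb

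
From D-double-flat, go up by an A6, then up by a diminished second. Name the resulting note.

An augmented sixth up from Dbb is Bb (letter B, 10 semitones up).
A diminished second up from Bb is Cbb (letter C, 0 semitones up).

Cbb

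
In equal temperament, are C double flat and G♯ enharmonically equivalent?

Cbb is pitch class 10; G# is pitch class 8.
The pitch classes differ (10 vs. 8), so they are not enharmonic equivalents.

No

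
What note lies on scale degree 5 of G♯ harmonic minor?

The G# harmonic minor scale runs G# A# B C# D# E F##.
Degree 5 is D#.

D#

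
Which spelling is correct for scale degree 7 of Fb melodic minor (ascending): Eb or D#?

Each scale degree takes a distinct letter name. Degree 7 of a scale on F must use the letter E.
Eb and D# are enharmonically the same pitch, but only Eb uses the letter E, so it is the correct spelling here.

Eb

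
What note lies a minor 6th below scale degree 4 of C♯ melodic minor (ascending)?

Scale degree 4 of C# melodic minor (ascending) is F#.
A minor sixth (8 semitones) below F# lands on the letter A, giving A#.

A#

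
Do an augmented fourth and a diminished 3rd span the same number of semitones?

An augmented fourth spans 6 semitones; a diminished third spans 2.
The spans differ, so they are not enharmonic equivalents.

No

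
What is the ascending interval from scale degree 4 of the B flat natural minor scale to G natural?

Scale degree 4 of Bb natural minor is Eb.
Eb up to G: letters E→G make it a third; 4 semitones makes it major.

major third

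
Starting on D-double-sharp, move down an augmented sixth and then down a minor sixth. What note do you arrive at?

An augmented sixth down from D## is F# (letter F, 10 semitones down).
A minor sixth down from F# is A# (letter A, 8 semitones down).

A#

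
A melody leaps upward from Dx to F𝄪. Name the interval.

minor third

Counting letters D–E–F gives a third.
D##→F## = 3 semitones, 1 narrower than the major third (4), so minor.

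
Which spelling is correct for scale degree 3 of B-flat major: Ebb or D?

D

Each scale degree takes a distinct letter name. Degree 3 of a scale on B must use the letter D.
D and Ebb are enharmonically the same pitch, but only D uses the letter D, so it is the correct spelling here.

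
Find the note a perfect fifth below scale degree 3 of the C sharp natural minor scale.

Scale degree 3 of C# natural minor is E.
A perfect fifth (7 semitones) below E lands on the letter A, giving A.

A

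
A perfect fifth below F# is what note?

B

A fifth below F lands on the letter B.
A perfect fifth spans 7 semitones, so F# moves to pitch class 11. On the letter B that is B.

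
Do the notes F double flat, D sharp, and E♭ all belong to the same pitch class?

Yes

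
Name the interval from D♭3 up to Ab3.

perfect fifth

The letter names run D→A, a span of 4 letter steps, so the interval is some kind of fifth.
Db to Ab is 7 semitones. A perfect fifth is 7, so 7 makes it perfect.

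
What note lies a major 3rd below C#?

C down a major third is Ab, so the target letter is A.
From C#, a major third is 4 semitones down: A.

A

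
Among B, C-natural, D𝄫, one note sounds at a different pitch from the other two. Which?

In 12-tone equal temperament, enharmonic equivalents share a pitch class. B is pitch class 11; C is pitch class 0; Dbb is pitch class 0.
C and Dbb share pitch class 0, while B is pitch class 11.

B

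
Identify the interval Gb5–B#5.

The letter names run G→B, a span of 2 letter steps, so the interval is some kind of third.
Gb to B# is 6 semitones. A major third is 4, so 6 makes it doubly augmented.

doubly augmented third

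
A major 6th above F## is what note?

D##

A sixth above F lands on the letter D.
A major sixth spans 9 semitones, so F## moves to pitch class 4. On the letter D that is D##.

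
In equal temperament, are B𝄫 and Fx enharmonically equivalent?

No

Two spellings are enharmonically equivalent only if they share a pitch class.
Here Bbb → 9, F## → 7; 7 ≠ 9, so they are not.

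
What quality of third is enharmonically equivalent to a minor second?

A minor second spans 1 semitone.
A third spanning 1 semitone is doubly diminished (the major third is 4).

doubly diminished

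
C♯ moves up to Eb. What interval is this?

diminished third

Counting letters C–D–E gives a third.
C#→Eb = 2 semitones, 2 narrower than the major third (4), so diminished.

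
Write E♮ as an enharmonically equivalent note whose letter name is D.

D##

Plain D sits 2 semitones below E, so on the letter D the same pitch needs a double sharp: D##.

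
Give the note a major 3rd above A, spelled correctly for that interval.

C#

A third above A lands on the letter C.
A major third spans 4 semitones, so A moves to pitch class 1. On the letter C that is C#.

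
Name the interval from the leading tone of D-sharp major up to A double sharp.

The leading tone of D# major is C##.
C## up to A##: letters C→A make it a sixth; 9 semitones makes it major.

major sixth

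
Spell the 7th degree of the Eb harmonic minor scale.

D

Degree 7 takes the letter 6 steps above E, which is D.
In harmonic minor, degree 7 sits 11 semitones above the tonic. Eb + 11 semitones is pitch class 2, spelled on D as D.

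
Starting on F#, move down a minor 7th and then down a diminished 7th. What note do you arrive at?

A##

A minor seventh down from F# is G# (letter G, 10 semitones down).
A diminished seventh down from G# is A## (letter A, 9 semitones down).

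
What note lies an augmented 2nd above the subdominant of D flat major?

A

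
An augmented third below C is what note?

C down a major third is Ab, so the target letter is A.
From C, an augmented third is 5 semitones down: Abb.

Abb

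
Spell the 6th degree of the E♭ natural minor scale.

Cb

The Eb natural minor scale runs Eb F Gb Ab Bb Cb Db.
Degree 6 is Cb.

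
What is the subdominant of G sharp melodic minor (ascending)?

Degree 4 takes the letter 3 steps above G, which is C.
In melodic minor (ascending), degree 4 sits 5 semitones above the tonic. G# + 5 semitones is pitch class 1, spelled on C as C#.

C#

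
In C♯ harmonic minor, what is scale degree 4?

The C# harmonic minor scale runs C# D# E F# G# A B#.
Degree 4 is F#.

F#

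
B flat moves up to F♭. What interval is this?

diminished fifth

Counting letters B–C–D–E–F gives a fifth.
Bb→Fb = 6 semitones, 1 narrower than the perfect fifth (7), so diminished.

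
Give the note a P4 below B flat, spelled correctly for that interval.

F

A fourth below B lands on the letter F.
A perfect fourth spans 5 semitones, so Bb moves to pitch class 5. On the letter F that is F.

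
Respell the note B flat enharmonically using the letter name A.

A#

Bb is pitch class 10. The letter A alone is pitch class 9.
To reach pitch class 10 from A requires an offset of +1 semitone, i.e. sharp: A#.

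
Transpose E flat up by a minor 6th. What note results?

Cb

E up a major sixth is C#, so the target letter is C.
From Eb, a minor sixth is 8 semitones up: Cb.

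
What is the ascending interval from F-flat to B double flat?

The letter names run F→B, a span of 3 letter steps, so the interval is some kind of fourth.
Fb to Bbb is 5 semitones. A perfect fourth is 5, so 5 makes it perfect.

perfect fourth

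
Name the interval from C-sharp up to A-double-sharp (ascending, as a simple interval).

augmented sixth

The letter names run C→A, a span of 5 letter steps, so the interval is some kind of sixth.
C# to A## is 10 semitones. A major sixth is 9, so 10 makes it augmented.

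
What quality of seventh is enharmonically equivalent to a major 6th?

A major sixth spans 9 semitones.
A seventh spanning 9 semitones is diminished (the major seventh is 11).

diminished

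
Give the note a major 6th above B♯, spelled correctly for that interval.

A sixth above B lands on the letter G.
A major sixth spans 9 semitones, so B# moves to pitch class 9. On the letter G that is G##.

G##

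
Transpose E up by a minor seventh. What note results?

D

E up a major seventh is D#, so the target letter is D.
From E, a minor seventh is 10 semitones up: D.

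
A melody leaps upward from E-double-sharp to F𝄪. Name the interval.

minor second

The letter names run E→F, a span of 1 letter step, so the interval is some kind of second.
E## to F## is 1 semitone. A major second is 2, so 1 makes it minor.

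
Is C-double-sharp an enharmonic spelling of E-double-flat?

C## is pitch class 2; Ebb is pitch class 2.
All spellings map to pitch class 2, so they are enharmonically equivalent.

Yes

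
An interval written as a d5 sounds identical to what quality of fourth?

A diminished fifth spans 6 semitones.
A fourth spanning 6 semitones is augmented (the perfect fourth is 5).

augmented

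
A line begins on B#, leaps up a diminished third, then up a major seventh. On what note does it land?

A diminished third up from B# is D (letter D, 2 semitones up).
A major seventh up from D is C# (letter C, 11 semitones up).

C#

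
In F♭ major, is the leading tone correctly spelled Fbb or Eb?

Each scale degree takes a distinct letter name. Degree 7 of a scale on F must use the letter E.
Eb and Fbb are enharmonically the same pitch, but only Eb uses the letter E, so it is the correct spelling here.

Eb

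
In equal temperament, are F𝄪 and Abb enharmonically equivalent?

Yes

F## = pitch class 7 and Abb = pitch class 7 — the same pitch class, so they are enharmonic equivalents.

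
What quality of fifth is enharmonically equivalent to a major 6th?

doubly augmented

A major sixth spans 9 semitones.
A fifth spanning 9 semitones is doubly augmented (the perfect fifth is 7).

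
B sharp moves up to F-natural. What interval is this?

Counting letters B–C–D–E–F gives a fifth.
B#→F = 5 semitones, 2 narrower than the perfect fifth (7), so doubly diminished.

doubly diminished fifth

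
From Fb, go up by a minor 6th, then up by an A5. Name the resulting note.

Ab

A minor sixth up from Fb is Dbb (letter D, 8 semitones up).
An augmented fifth up from Dbb is Ab (letter A, 8 semitones up).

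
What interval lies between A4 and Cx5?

augmented third

Counting letters A–B–C gives a third.
A→C## = 5 semitones, 1 wider than the major third (4), so augmented.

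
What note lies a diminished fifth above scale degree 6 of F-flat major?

Scale degree 6 of Fb major is Db.
A diminished fifth (6 semitones) above Db lands on the letter A, giving Abb.

Abb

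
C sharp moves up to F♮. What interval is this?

diminished fourth

The letter names run C→F, a span of 3 letter steps, so the interval is some kind of fourth.
C# to F is 4 semitones. A perfect fourth is 5, so 4 makes it diminished.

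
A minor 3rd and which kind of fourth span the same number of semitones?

A minor third spans 3 semitones.
A fourth spanning 3 semitones is doubly diminished (the perfect fourth is 5).

doubly diminished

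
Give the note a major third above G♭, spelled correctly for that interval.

Bb

G up a major third is B, so the target letter is B.
From Gb, a major third is 4 semitones up: Bb.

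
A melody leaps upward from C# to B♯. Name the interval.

The letter names run C→B, a span of 6 letter steps, so the interval is some kind of seventh.
C# to B# is 11 semitones. A major seventh is 11, so 11 makes it major.

major seventh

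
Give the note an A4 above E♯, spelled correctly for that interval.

A##

E up a perfect fourth is A, so the target letter is A.
From E#, an augmented fourth is 6 semitones up: A##.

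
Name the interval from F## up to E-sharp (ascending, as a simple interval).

minor seventh

Counting letters F–G–A–B–C–D–E gives a seventh.
F##→E# = 10 semitones, 1 narrower than the major seventh (11), so minor.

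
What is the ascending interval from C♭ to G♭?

perfect fifth

Counting letters C–D–E–F–G gives a fifth.
Cb→Gb = 7 semitones, exactly the perfect fifth.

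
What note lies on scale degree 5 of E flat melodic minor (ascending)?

Bb

Degree 5 takes the letter 4 steps above E, which is B.
In melodic minor (ascending), degree 5 sits 7 semitones above the tonic. Eb + 7 semitones is pitch class 10, spelled on B as Bb.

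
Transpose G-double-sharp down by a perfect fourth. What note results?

G down a perfect fourth is D, so the target letter is D.
From G##, a perfect fourth is 5 semitones down: D##.

D##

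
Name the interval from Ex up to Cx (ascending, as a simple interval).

minor sixth

Counting letters E–F–G–A–B–C gives a sixth.
E##→C## = 8 semitones, 1 narrower than the major sixth (9), so minor.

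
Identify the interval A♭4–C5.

Counting letters A–B–C gives a third.
Ab→C = 4 semitones, exactly the major third.

major third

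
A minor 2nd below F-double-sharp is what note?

A second below F lands on the letter E.
A minor second spans 1 semitone, so F## moves to pitch class 6. On the letter E that is E##.

E##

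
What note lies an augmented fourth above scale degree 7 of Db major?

F#

Scale degree 7 of Db major is C.
An augmented fourth (6 semitones) above C lands on the letter F, giving F#.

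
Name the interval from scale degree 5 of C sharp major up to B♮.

Scale degree 5 of C# major is G#.
G# up to B: letters G→B make it a third; 3 semitones makes it minor.

minor third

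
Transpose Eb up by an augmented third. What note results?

A third above E lands on the letter G.
An augmented third spans 5 semitones, so Eb moves to pitch class 8. On the letter G that is G#.

G#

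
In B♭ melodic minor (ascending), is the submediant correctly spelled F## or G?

Each scale degree takes a distinct letter name. Degree 6 of a scale on B must use the letter G.
G and F## are enharmonically the same pitch, but only G uses the letter G, so it is the correct spelling here.

G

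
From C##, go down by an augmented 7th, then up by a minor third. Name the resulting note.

An augmented seventh down from C## is D (letter D, 12 semitones down).
A minor third up from D is F (letter F, 3 semitones up).

F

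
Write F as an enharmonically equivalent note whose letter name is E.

F is pitch class 5. The letter E alone is pitch class 4.
To reach pitch class 5 from E requires an offset of +1 semitone, i.e. sharp: E#.

E#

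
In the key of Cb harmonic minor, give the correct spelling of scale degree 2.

Degree 2 takes the letter 1 step above C, which is D.
In harmonic minor, degree 2 sits 2 semitones above the tonic. Cb + 2 semitones is pitch class 1, spelled on D as Db.

Db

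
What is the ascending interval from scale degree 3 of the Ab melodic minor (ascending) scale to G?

augmented fifth

Scale degree 3 of Ab melodic minor (ascending) is Cb.
Cb up to G: letters C→G make it a fifth; 8 semitones makes it augmented.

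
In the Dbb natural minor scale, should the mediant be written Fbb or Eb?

Fbb

Each scale degree takes a distinct letter name. Degree 3 of a scale on D must use the letter F.
Fbb and Eb are enharmonically the same pitch, but only Fbb uses the letter F, so it is the correct spelling here.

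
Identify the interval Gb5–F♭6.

minor seventh

Counting letters G–A–B–C–D–E–F gives a seventh.
Gb→Fb = 10 semitones, 1 narrower than the major seventh (11), so minor.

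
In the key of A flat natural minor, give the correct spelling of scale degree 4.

Degree 4 takes the letter 3 steps above A, which is D.
In natural minor, degree 4 sits 5 semitones above the tonic. Ab + 5 semitones is pitch class 1, spelled on D as Db.

Db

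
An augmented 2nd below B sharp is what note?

A second below B lands on the letter A.
An augmented second spans 3 semitones, so B# moves to pitch class 9. On the letter A that is A.

A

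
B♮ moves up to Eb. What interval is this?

diminished fourth

Counting letters B–C–D–E gives a fourth.
B→Eb = 4 semitones, 1 narrower than the perfect fourth (5), so diminished.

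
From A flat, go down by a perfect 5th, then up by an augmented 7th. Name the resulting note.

A perfect fifth down from Ab is Db (letter D, 7 semitones down).
An augmented seventh up from Db is C# (letter C, 12 semitones up).

C#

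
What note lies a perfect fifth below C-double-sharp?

A fifth below C lands on the letter F.
A perfect fifth spans 7 semitones, so C## moves to pitch class 7. On the letter F that is F##.

F##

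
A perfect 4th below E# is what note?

B#

E down a perfect fourth is B, so the target letter is B.
From E#, a perfect fourth is 5 semitones down: B#.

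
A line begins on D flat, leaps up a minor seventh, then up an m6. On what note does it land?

A minor seventh up from Db is Cb (letter C, 10 semitones up).
A minor sixth up from Cb is Abb (letter A, 8 semitones up).

Abb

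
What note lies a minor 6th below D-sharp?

D down a major sixth is F, so the target letter is F.
From D#, a minor sixth is 8 semitones down: F##.

F##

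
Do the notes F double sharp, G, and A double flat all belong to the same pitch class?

Yes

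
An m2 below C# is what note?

B#

C down a major second is Bb, so the target letter is B.
From C#, a minor second is 1 semitone down: B#.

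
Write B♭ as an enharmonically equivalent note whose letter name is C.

Plain C sits 2 semitones above Bb, so on the letter C the same pitch needs a double flat: Cbb.

Cbb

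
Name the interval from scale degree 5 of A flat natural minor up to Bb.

Scale degree 5 of Ab natural minor is Eb.
Eb up to Bb: letters E→B make it a fifth; 7 semitones makes it perfect.

perfect fifth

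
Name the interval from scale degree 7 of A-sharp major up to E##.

major sixth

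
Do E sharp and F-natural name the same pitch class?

E# = pitch class 5 and F = pitch class 5 — the same pitch class, so they are enharmonic equivalents.

Yes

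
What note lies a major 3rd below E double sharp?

C##

A third below E lands on the letter C.
A major third spans 4 semitones, so E## moves to pitch class 2. On the letter C that is C##.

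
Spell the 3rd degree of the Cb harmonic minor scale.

Degree 3 takes the letter 2 steps above C, which is E.
In harmonic minor, degree 3 sits 3 semitones above the tonic. Cb + 3 semitones is pitch class 2, spelled on E as Ebb.

Ebb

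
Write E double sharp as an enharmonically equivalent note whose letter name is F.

F#

Plain F sits 1 semitone below E##, so on the letter F the same pitch needs a sharp: F#.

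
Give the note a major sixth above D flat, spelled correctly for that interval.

Bb

A sixth above D lands on the letter B.
A major sixth spans 9 semitones, so Db moves to pitch class 10. On the letter B that is Bb.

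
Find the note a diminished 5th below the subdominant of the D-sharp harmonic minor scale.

C##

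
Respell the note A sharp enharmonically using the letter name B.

Bb

Plain B sits 1 semitone above A#, so on the letter B the same pitch needs a flat: Bb.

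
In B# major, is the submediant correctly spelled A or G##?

Each scale degree takes a distinct letter name. Degree 6 of a scale on B must use the letter G.
G## and A are enharmonically the same pitch, but only G## uses the letter G, so it is the correct spelling here.

G##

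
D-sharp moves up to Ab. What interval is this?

The letter names run D→A, a span of 4 letter steps, so the interval is some kind of fifth.
D# to Ab is 5 semitones. A perfect fifth is 7, so 5 makes it doubly diminished.

doubly diminished fifth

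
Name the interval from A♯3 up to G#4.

minor seventh

Counting letters A–B–C–D–E–F–G gives a seventh.
A#→G# = 10 semitones, 1 narrower than the major seventh (11), so minor.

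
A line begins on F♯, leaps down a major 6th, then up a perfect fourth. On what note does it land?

D

A major sixth down from F# is A (letter A, 9 semitones down).
A perfect fourth up from A is D (letter D, 5 semitones up).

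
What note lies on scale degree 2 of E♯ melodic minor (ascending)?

F##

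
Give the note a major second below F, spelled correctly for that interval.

Eb

F down a major second is Eb, so the target letter is E.
From F, a major second is 2 semitones down: Eb.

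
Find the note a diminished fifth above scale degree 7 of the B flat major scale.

Eb

Scale degree 7 of Bb major is A.
A diminished fifth (6 semitones) above A lands on the letter E, giving Eb.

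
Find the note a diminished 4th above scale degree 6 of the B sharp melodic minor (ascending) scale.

C#

Scale degree 6 of B# melodic minor (ascending) is G##.
A diminished fourth (4 semitones) above G## lands on the letter C, giving C#.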